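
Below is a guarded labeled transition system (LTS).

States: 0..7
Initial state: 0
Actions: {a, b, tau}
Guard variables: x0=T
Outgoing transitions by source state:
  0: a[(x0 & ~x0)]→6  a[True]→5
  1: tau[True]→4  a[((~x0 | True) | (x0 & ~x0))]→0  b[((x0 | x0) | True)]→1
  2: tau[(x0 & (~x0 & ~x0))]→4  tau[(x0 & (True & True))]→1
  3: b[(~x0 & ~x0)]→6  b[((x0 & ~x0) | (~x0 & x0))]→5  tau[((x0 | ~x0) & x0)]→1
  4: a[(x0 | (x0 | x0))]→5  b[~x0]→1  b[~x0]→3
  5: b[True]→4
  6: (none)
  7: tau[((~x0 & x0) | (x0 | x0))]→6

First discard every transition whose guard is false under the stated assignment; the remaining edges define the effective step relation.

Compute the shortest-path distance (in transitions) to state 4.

Layered search for 4:
  Layer 0: {0}
  Layer 1: {5}
  Layer 2: {4}
first hit 4 at d=2 via a·b

Answer: 2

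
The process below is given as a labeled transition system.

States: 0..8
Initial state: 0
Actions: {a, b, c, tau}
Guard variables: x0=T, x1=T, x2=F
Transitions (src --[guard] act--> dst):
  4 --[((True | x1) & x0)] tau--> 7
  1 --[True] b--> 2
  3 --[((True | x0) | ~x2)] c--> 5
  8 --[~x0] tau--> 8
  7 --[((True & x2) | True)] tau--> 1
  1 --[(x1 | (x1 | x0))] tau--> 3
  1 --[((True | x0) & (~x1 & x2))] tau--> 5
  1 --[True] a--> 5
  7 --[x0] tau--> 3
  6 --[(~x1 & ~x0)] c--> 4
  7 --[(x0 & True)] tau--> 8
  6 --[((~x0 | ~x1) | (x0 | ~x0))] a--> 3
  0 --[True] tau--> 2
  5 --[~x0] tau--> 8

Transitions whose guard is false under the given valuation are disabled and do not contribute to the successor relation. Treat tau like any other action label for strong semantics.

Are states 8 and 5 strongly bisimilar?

Answer: BISIMILAR

Working:
Bisimulation quotient by refinement:
  round 0: {{0,1,2,3,4,5,6,7,8}}
  round 1: {{0,4,7},{1},{2,5,8},{3},{6}}
  round 2: {{0},{1},{2,5,8},{3},{4},{6},{7}}
stable after 3 split(s): 7 block(s)
class of 8: {2,5,8}; class of 5: {2,5,8}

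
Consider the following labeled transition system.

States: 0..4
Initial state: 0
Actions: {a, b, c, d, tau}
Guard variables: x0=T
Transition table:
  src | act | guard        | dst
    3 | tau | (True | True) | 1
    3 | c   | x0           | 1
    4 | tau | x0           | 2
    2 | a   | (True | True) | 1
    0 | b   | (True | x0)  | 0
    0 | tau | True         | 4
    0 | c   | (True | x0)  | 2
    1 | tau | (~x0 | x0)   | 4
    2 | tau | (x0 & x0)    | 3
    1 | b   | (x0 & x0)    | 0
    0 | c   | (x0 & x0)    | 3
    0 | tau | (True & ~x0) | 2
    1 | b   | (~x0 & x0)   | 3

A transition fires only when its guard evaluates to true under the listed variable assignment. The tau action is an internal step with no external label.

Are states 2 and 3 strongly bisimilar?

Compute ~ classes (split until stable):
  P[0] = {{0,1,2,3,4}}
  P[1] = {{0},{1},{2},{3},{4}}
stable after 2 split(s): 5 block(s)
2∈{2}, 3∈{3}

Answer: NOT BISIMILAR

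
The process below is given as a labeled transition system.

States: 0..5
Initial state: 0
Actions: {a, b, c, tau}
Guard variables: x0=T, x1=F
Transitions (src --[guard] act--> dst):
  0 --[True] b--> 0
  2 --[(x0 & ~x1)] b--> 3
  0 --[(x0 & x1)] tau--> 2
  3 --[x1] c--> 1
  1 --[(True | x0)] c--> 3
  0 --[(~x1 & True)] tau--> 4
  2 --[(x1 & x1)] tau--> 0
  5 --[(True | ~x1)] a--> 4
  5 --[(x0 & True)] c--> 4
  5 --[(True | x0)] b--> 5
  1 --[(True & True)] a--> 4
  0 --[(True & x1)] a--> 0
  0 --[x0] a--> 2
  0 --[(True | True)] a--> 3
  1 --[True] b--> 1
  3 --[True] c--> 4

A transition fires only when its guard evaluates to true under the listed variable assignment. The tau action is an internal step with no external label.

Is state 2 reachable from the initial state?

Answer: REACHABLE

Trace:
12 transition(s) survive guard evaluation.
Layer 0: {0}
Layer 1: {2,3,4}  total {0,2,3,4}
R = {0,2,3,4}
Path to 2: a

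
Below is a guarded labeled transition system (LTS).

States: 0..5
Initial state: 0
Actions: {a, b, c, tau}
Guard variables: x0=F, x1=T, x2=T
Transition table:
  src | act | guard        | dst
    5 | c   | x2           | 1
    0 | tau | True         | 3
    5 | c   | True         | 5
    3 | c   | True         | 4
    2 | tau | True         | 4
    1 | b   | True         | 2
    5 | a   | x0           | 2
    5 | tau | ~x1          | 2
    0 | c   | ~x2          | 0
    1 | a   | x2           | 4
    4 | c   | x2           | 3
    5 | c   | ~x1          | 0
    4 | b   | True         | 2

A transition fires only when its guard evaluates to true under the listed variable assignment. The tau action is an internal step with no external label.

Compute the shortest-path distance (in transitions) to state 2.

Answer: 3

Analysis:
Layered search for 2:
  Layer 0: {0}
  Layer 1: {3}
  Layer 2: {4}
  Layer 3: {2}
first hit 2 at d=3 via tau·c·b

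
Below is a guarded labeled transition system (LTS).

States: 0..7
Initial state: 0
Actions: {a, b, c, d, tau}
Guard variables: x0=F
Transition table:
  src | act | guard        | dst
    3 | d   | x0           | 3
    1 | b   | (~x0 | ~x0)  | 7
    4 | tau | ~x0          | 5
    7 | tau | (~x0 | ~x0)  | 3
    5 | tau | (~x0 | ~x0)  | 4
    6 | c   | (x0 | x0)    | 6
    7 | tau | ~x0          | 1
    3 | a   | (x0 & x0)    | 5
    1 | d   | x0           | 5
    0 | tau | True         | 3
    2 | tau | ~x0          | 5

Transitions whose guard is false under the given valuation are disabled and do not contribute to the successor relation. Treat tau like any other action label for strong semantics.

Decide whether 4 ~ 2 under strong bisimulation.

Compute ~ classes (split until stable):
  round 0: {{0,1,2,3,4,5,6,7}}
  round 1: {{0,2,4,5,7},{1},{3,6}}
  round 2: {{0},{1},{2,4,5},{3,6},{7}}
stable after 3 split(s): 5 block(s)
[4]={2,4,5}  [2]={2,4,5}

Answer: BISIMILAR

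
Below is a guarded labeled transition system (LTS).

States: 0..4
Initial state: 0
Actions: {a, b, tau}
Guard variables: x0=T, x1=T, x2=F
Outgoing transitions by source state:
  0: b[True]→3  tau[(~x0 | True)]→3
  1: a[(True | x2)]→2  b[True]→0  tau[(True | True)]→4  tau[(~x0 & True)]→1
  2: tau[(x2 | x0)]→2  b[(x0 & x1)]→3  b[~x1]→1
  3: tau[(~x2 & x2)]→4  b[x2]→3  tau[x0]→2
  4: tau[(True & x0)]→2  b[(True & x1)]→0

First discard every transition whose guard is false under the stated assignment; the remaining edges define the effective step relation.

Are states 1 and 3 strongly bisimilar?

Bisimulation quotient by refinement:
  π0 = {{0,1,2,3,4}}
  π1 = {{0,2,4},{1},{3}}
  π2 = {{0},{1},{2},{3},{4}}
Fixed point at round 3; 5 class(es).
1∈{1}, 3∈{3}

Answer: NOT BISIMILAR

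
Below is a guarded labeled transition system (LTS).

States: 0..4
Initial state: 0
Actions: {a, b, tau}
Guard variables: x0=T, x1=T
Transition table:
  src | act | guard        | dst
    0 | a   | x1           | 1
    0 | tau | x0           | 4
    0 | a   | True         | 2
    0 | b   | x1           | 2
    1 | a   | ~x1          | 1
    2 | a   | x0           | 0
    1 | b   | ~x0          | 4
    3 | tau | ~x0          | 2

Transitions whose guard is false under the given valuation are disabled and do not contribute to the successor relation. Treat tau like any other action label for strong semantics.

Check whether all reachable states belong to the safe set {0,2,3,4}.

Answer: INVARIANT VIOLATED at state 1

Working:
Safe = {0,2,3,4}
Reach set: {0,1,2,4}
  0: safe
  1: outside
  2: safe
  4: safe
reach 1 via a — violates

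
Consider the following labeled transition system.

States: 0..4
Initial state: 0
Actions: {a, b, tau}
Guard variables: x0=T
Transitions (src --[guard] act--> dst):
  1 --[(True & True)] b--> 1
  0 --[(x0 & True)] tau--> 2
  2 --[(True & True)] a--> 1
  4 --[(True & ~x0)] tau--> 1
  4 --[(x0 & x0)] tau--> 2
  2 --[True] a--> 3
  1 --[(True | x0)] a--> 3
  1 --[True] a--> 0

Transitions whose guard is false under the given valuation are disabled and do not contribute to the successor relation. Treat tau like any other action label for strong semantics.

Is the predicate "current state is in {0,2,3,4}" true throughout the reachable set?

Answer: INVARIANT VIOLATED at state 1

Analysis:
Safe = {0,2,3,4}
R = {0,1,2,3}
  0: ✓
  1: outside
  2: ✓
  3: ✓
counterexample path to 1: tau·a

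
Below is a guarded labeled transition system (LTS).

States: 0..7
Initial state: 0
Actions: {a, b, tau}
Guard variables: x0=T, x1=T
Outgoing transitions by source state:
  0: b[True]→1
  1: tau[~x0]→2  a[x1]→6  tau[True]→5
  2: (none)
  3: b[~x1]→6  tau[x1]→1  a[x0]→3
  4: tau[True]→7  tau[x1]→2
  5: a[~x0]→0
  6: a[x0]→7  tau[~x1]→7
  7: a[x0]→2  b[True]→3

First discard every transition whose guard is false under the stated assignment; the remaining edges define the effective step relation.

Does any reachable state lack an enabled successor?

R = {0,1,2,3,5,6,7}
  0: b→1  [1 out]
  1: a→6  tau→5  [2 out]
  2: ∅  [deadlock]
  3: a→3  tau→1  [2 out]
  5: ∅  [deadlock]
  6: a→7  [1 out]
  7: a→2  b→3  [2 out]
Path to 2: b·a·a·a

Answer: DEADLOCK at state 2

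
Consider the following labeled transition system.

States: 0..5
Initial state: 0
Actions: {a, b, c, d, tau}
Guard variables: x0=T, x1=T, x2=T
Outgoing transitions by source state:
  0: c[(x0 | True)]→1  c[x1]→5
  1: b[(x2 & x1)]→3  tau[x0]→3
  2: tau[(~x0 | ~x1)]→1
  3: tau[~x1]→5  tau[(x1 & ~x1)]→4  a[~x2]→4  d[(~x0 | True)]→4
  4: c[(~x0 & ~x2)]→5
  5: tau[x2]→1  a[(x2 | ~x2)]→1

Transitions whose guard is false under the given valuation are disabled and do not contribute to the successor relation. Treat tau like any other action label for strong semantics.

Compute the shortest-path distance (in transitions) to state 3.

Answer: 2

Working:
Layered search for 3:
  depth 0: {0}
  depth 1: {1,5}
  depth 2: {3}
3 enters at depth 2; path c·b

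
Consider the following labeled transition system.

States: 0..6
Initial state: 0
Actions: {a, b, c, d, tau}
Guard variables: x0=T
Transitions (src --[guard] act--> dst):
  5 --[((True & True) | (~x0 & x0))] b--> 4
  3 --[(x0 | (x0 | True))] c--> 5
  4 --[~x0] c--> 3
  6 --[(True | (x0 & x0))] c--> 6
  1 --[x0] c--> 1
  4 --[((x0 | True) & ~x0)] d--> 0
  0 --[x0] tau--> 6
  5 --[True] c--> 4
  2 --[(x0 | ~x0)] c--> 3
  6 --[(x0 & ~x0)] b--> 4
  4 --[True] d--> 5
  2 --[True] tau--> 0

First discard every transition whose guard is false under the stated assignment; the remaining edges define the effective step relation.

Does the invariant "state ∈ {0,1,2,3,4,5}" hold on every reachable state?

Allowed set {0,1,2,3,4,5}
Reach set: {0,6}
  0: ok
  6: outside
counterexample path to 6: tau

Answer: INVARIANT VIOLATED at state 6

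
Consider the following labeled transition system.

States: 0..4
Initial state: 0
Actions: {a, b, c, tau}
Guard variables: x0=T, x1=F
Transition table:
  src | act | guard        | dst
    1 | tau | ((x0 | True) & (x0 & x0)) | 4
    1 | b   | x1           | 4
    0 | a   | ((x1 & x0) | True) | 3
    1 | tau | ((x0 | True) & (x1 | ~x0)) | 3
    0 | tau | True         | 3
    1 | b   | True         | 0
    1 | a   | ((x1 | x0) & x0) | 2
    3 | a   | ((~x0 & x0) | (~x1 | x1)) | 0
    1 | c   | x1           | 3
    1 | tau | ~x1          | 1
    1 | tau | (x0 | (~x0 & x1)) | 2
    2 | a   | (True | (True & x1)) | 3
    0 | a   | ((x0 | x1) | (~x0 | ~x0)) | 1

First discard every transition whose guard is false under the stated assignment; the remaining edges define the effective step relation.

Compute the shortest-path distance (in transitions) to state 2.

Answer: 2

Analysis:
BFS to 2:
  L0 = {0}
  L1 = {1,3}
  L2 = {2,4}
depth(2)=2, e.g. a·a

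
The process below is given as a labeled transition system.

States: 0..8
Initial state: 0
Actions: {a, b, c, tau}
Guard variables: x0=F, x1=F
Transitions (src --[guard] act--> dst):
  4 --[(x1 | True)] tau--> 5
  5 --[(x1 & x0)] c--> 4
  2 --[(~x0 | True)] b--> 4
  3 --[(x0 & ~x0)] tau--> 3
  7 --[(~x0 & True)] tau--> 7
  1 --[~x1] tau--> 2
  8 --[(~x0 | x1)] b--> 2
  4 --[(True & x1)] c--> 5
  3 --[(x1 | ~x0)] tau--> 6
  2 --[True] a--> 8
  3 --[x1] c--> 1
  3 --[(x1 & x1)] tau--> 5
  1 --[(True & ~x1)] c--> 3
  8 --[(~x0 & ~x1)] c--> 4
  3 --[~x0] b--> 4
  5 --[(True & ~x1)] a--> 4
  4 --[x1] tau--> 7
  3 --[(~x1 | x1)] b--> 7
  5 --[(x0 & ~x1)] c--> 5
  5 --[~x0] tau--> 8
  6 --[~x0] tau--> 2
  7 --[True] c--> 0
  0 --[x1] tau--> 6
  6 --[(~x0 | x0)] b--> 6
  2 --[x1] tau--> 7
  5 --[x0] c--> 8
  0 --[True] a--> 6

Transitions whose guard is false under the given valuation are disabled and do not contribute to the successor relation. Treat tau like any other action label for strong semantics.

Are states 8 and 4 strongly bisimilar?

Answer: NOT BISIMILAR

Working:
Bisimulation quotient by refinement:
  round 0: {{0,1,2,3,4,5,6,7,8}}
  round 1: {{0},{1,7},{2},{3,6},{4},{5},{8}}
  round 2: {{0},{1},{2},{3},{4},{5},{6},{7},{8}}
stable after 3 split(s): 9 block(s)
[8]={8}  [4]={4}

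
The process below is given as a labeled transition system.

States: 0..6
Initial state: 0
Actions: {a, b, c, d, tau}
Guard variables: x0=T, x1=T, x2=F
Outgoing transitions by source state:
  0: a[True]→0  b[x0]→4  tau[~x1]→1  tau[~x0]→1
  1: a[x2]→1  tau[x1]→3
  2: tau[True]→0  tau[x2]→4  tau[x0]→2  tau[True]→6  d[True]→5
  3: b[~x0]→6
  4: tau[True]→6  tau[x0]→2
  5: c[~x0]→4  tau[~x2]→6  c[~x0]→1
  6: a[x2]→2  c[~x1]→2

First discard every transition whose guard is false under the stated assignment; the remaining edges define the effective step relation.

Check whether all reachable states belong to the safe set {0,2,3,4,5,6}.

Inv-set: {0,2,3,4,5,6}
Reachable = {0,2,4,5,6}
  0: ✓
  2: ✓
  4: ✓
  5: ✓
  6: ✓

Answer: INVARIANT HOLDS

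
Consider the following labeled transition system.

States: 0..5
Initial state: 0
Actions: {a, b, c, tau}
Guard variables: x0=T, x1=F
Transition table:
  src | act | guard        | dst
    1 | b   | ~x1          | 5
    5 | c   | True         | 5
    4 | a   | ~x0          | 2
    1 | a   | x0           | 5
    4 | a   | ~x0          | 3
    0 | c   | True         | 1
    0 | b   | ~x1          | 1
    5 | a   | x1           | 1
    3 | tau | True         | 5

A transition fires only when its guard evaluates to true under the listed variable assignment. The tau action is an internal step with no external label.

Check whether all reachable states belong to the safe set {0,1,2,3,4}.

Safe = {0,1,2,3,4}
Reach set: {0,1,5}
  0: ok
  1: ok
  5: ✗ unsafe
counterexample path to 5: c·b

Answer: INVARIANT VIOLATED at state 5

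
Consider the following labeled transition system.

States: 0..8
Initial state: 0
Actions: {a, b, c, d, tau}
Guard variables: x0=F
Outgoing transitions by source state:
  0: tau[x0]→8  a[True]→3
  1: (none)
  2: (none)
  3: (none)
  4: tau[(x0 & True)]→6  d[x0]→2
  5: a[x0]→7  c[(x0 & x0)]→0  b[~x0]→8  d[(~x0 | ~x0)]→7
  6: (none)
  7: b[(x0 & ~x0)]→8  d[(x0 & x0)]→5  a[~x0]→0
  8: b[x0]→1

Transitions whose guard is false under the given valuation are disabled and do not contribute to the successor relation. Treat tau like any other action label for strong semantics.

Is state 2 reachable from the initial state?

After dropping false guards: 4 live edges.
depth 0: {0}
depth 1: {3}  total {0,3}
R = {0,3}

Answer: UNREACHABLE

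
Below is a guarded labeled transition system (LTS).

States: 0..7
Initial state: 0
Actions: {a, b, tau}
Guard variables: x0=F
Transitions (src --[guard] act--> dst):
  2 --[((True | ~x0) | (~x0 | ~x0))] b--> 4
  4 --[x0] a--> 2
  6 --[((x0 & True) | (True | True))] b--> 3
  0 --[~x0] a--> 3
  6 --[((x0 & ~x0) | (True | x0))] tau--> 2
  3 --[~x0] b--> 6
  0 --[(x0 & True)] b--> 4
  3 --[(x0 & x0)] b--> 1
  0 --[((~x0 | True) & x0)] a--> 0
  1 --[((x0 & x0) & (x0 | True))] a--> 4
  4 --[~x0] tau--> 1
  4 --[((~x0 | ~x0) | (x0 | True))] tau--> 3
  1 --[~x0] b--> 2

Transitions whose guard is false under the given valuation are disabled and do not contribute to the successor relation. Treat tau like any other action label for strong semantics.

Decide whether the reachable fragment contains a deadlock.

Answer: DEADLOCK-FREE

Analysis:
Reach set: {0,1,2,3,4,6}
  0: a→3  [deg 1]
  1: b→2  [deg 1]
  2: b→4  [deg 1]
  3: b→6  [deg 1]
  4: tau→1  tau→3  [deg 2]
  6: b→3  tau→2  [deg 2]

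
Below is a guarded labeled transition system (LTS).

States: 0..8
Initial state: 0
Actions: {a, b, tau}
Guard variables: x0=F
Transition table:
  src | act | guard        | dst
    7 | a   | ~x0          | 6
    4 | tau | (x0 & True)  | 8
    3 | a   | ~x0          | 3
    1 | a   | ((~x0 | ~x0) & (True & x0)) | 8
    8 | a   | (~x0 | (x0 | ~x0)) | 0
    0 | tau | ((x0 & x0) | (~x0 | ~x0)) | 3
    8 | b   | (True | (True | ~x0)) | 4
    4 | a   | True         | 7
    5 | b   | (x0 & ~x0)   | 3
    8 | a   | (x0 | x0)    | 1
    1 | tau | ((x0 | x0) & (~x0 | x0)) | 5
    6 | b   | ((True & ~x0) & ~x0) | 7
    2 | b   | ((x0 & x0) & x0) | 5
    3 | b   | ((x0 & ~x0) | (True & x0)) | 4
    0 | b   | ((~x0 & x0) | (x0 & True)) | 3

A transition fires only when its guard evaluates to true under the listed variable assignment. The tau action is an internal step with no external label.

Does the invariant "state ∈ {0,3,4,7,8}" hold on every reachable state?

Answer: INVARIANT HOLDS

Trace:
Safe = {0,3,4,7,8}
Reachable = {0,3}
  0: ✓
  3: ✓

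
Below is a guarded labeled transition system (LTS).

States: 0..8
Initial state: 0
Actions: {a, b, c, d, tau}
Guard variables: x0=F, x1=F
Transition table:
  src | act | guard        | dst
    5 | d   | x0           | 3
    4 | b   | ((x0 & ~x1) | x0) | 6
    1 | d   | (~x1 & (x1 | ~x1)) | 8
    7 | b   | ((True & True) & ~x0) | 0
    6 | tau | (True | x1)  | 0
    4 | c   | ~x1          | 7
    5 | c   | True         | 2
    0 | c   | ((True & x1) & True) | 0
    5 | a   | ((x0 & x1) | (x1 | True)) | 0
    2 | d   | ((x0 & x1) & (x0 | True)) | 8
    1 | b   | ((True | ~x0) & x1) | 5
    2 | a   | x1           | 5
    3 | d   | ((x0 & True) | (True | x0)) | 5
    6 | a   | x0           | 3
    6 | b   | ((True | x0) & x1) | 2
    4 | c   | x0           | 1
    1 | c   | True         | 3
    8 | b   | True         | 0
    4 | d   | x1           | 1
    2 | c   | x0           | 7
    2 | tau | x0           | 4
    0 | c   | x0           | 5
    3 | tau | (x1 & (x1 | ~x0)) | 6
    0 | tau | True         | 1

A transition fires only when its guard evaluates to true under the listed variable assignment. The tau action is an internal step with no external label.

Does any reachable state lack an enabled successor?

Answer: DEADLOCK at state 2

Working:
Reach set: {0,1,2,3,5,8}
  0: tau→1  [deg 1]
  1: c→3  d→8  [deg 2]
  2: ∅  [deadlock]
  3: d→5  [deg 1]
  5: a→0  c→2  [deg 2]
  8: b→0  [deg 1]
trace reaching 2: tau·c·d·c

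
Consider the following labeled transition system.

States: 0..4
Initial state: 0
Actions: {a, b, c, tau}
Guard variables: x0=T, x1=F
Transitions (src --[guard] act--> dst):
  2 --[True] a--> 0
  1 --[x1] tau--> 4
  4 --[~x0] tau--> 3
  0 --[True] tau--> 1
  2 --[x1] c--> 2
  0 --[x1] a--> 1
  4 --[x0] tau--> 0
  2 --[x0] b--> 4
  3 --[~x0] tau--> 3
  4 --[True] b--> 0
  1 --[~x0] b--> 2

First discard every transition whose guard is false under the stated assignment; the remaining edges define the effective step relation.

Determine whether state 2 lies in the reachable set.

Answer: UNREACHABLE

Working:
Guard filter leaves 5 enabled edge(s).
depth 0: {0}
depth 1: {1}  now seen {0,1}
Reach set: {0,1}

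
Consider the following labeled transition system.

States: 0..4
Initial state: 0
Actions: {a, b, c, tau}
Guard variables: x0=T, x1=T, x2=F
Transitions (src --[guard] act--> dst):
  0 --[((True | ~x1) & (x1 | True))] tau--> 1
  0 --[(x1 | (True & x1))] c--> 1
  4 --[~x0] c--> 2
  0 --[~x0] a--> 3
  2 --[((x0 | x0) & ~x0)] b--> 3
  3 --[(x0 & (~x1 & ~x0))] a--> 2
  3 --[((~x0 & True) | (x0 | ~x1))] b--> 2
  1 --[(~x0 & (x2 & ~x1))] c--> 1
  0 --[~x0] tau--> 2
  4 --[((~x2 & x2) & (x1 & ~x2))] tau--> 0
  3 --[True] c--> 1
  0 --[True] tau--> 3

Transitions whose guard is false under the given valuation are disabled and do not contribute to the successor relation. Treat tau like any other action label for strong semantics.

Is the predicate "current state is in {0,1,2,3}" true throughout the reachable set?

Safe = {0,1,2,3}
Reach set: {0,1,2,3}
  0: ok
  1: ok
  2: ok
  3: ok

Answer: INVARIANT HOLDS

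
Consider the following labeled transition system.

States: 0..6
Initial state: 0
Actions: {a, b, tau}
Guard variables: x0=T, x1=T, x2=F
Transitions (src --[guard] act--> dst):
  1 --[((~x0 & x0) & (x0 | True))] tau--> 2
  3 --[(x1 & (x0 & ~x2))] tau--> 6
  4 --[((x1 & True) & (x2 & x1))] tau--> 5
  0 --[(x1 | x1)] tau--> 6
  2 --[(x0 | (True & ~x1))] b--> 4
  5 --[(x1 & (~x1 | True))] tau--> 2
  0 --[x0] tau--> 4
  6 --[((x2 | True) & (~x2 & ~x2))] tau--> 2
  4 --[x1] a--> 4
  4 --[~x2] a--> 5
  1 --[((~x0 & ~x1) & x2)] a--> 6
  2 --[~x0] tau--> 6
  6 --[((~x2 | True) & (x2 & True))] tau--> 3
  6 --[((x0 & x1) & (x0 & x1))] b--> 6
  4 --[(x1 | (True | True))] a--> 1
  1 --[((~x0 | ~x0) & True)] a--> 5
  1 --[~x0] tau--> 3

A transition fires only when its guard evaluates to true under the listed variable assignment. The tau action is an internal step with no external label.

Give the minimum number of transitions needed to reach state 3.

Breadth-first toward 3:
  Layer 0: {0}
  Layer 1: {4,6}
  Layer 2: {1,2,5}
3 never appears.

Answer: UNREACHABLE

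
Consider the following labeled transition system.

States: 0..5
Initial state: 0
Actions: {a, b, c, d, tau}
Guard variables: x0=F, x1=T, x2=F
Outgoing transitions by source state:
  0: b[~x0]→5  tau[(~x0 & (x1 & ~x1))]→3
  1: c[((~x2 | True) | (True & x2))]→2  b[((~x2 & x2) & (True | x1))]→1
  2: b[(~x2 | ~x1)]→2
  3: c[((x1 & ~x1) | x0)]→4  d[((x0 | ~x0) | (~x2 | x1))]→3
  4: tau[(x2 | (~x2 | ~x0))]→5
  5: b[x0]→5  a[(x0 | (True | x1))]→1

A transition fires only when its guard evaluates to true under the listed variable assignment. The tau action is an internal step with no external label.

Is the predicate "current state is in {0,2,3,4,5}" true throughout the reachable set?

Safe = {0,2,3,4,5}
Reach set: {0,1,2,5}
  0: safe
  1: ✗ unsafe
  2: safe
  5: safe
witness against invariant: b·a → 1

Answer: INVARIANT VIOLATED at state 1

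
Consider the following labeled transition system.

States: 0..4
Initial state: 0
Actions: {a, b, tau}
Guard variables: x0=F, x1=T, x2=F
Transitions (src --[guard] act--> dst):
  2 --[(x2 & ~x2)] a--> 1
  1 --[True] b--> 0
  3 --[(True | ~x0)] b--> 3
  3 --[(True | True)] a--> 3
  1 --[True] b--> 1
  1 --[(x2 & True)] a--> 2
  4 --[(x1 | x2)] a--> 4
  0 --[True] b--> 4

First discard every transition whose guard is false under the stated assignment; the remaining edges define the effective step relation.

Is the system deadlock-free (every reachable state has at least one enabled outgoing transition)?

Answer: DEADLOCK-FREE

Trace:
Reachable = {0,4}
  0: b→4  [1 out]
  4: a→4  [1 out]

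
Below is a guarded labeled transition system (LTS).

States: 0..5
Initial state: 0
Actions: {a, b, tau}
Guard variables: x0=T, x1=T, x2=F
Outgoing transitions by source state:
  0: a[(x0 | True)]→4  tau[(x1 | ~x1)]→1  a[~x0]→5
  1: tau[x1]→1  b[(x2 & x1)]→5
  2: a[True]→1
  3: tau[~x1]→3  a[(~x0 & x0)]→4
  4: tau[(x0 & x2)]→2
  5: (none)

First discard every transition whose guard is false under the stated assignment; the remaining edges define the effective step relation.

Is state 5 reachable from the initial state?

Guard filter leaves 4 enabled edge(s).
depth 0: {0}
depth 1: {1,4}  total {0,1,4}
Reachable = {0,1,4}

Answer: UNREACHABLE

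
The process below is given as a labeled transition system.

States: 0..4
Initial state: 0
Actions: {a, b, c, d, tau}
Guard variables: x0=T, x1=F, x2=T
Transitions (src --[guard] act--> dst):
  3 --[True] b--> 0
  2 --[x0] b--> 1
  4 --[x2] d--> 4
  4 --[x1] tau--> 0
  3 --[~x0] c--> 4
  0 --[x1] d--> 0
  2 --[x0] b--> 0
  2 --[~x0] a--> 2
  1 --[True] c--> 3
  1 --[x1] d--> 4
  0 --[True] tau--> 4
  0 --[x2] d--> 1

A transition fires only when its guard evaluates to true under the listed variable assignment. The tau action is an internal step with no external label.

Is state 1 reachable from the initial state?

Answer: REACHABLE

Trace:
Guard filter leaves 7 enabled edge(s).
Layer 0: {0}
Layer 1: {1,4}  cumulative {0,1,4}
Layer 2: {3}  cumulative {0,1,3,4}
R = {0,1,3,4}
trace reaching 1: d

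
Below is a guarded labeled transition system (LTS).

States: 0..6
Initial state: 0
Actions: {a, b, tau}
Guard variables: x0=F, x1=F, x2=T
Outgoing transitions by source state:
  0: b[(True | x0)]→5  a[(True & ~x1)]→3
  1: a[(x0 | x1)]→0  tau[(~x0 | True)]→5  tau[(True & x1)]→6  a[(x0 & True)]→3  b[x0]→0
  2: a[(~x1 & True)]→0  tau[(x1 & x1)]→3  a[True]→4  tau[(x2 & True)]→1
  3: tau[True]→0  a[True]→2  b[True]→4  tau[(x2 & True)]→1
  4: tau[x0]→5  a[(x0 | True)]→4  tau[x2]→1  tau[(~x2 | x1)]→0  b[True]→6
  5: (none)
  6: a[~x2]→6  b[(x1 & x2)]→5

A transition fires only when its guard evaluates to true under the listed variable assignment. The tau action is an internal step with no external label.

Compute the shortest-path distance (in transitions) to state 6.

Breadth-first toward 6:
  Layer 0: {0}
  Layer 1: {3,5}
  Layer 2: {1,2,4}
  Layer 3: {6}
first hit 6 at d=3 via a·b·b

Answer: 3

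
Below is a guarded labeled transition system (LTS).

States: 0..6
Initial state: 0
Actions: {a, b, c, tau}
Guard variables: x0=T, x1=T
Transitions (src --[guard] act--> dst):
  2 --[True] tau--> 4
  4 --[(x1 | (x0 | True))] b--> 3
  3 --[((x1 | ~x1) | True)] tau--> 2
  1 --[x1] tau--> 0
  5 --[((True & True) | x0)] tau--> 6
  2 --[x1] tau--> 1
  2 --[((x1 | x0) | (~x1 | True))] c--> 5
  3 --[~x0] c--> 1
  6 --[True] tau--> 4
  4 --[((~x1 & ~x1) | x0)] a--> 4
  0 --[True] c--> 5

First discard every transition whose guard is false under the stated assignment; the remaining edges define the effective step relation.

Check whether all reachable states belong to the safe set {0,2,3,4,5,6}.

Answer: INVARIANT VIOLATED at state 1

Trace:
Inv-set: {0,2,3,4,5,6}
R = {0,1,2,3,4,5,6}
  0: ✓
  1: ✗ unsafe
  2: ✓
  3: ✓
  4: ✓
  5: ✓
  6: ✓
counterexample path to 1: c·tau·tau·b·tau·tau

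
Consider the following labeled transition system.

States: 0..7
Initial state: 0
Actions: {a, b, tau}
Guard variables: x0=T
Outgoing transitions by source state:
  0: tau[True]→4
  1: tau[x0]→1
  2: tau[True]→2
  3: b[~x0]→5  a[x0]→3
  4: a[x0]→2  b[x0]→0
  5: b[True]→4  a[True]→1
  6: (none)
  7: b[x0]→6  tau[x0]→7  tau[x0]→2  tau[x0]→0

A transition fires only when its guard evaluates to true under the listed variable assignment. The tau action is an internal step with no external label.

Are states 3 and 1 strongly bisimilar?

Bisimulation quotient by refinement:
  P[0] = {{0,1,2,3,4,5,6,7}}
  P[1] = {{0,1,2},{3},{4,5},{6},{7}}
  P[2] = {{0},{1,2},{3},{4},{5},{6},{7}}
stable after 3 split(s): 7 block(s)
class of 3: {3}; class of 1: {1,2}

Answer: NOT BISIMILAR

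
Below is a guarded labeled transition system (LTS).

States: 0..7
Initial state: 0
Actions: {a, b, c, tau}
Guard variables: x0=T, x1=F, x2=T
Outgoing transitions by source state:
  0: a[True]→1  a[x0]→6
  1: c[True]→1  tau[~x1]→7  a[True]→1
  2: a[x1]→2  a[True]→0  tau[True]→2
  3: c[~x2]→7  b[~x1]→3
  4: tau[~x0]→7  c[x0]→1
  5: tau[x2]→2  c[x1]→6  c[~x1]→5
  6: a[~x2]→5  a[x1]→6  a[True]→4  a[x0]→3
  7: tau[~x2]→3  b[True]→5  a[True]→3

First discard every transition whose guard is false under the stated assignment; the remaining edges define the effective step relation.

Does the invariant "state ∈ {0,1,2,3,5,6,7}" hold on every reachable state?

Safe = {0,1,2,3,5,6,7}
R = {0,1,2,3,4,5,6,7}
  0: ✓
  1: ✓
  2: ✓
  3: ✓
  4: outside
  5: ✓
  6: ✓
  7: ✓
witness against invariant: a·a → 4

Answer: INVARIANT VIOLATED at state 4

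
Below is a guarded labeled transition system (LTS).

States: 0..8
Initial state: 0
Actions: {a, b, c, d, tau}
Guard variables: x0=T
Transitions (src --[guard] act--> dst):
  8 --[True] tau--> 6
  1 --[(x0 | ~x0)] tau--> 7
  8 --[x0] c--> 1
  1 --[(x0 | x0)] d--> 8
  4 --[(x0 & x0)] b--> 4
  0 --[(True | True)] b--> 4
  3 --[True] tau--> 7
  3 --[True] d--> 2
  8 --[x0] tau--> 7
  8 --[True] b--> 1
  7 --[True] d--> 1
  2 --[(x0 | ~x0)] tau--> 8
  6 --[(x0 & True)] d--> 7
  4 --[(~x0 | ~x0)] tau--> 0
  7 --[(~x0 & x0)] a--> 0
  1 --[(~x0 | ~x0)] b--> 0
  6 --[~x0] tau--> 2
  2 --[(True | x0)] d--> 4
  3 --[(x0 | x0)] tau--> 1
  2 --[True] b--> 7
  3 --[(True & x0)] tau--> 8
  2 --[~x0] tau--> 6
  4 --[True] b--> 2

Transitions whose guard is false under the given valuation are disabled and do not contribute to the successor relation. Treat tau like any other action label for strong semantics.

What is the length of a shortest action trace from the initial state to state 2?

Answer: 2

Analysis:
BFS to 2:
  Layer 0: {0}
  Layer 1: {4}
  Layer 2: {2}
depth(2)=2, e.g. b·b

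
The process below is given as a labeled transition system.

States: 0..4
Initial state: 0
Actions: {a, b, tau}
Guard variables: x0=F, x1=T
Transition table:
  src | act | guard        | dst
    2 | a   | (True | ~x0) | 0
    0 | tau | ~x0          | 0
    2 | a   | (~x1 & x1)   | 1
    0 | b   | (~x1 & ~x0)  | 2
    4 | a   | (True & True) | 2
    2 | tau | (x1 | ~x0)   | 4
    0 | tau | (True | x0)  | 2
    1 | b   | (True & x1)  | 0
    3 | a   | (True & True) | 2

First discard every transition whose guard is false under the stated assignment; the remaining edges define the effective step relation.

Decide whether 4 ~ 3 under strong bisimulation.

Bisimulation quotient by refinement:
  round 0: {{0,1,2,3,4}}
  round 1: {{0},{1},{2},{3,4}}
4 equivalence class(es) (converged in 2)
4∈{3,4}, 3∈{3,4}

Answer: BISIMILAR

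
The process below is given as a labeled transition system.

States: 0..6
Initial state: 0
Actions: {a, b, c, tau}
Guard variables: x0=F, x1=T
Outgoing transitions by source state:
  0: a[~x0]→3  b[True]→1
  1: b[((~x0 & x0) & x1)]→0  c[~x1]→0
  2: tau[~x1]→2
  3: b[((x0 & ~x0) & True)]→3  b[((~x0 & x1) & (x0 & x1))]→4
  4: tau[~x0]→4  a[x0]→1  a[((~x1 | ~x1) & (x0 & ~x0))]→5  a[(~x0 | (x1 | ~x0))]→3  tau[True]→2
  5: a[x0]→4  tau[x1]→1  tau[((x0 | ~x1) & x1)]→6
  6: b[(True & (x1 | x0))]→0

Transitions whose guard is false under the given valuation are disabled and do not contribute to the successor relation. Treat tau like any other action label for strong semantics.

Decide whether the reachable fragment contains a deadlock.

Reach set: {0,1,3}
  0: a→3  b→1  [deg 2]
  1: ∅  [STUCK]
  3: ∅  [STUCK]
witness 1: b

Answer: DEADLOCK at state 1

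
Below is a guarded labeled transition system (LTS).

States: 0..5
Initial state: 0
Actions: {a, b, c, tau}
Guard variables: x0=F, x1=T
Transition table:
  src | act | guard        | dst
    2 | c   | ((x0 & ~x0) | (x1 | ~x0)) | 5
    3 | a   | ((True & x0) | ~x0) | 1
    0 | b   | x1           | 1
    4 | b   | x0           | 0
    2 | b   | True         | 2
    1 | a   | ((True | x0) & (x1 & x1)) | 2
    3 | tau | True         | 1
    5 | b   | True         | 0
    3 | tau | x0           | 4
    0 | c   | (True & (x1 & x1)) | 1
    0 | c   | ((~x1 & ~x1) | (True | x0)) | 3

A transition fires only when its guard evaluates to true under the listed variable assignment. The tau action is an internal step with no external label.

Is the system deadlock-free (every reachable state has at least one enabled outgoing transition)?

Answer: DEADLOCK-FREE

Trace:
Reachable = {0,1,2,3,5}
  0: b→1  c→1  c→3  [deg 3]
  1: a→2  [deg 1]
  2: b→2  c→5  [deg 2]
  3: a→1  tau→1  [deg 2]
  5: b→0  [deg 1]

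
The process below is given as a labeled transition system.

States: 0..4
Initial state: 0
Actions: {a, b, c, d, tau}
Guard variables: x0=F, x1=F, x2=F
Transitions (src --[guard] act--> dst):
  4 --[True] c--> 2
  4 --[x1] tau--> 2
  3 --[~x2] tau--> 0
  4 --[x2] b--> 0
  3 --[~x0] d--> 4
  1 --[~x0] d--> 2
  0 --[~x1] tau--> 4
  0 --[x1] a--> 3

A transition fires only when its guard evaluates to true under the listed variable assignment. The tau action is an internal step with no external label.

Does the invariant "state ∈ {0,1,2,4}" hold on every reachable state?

Inv-set: {0,1,2,4}
Reach set: {0,2,4}
  0: ok
  2: ok
  4: ok

Answer: INVARIANT HOLDS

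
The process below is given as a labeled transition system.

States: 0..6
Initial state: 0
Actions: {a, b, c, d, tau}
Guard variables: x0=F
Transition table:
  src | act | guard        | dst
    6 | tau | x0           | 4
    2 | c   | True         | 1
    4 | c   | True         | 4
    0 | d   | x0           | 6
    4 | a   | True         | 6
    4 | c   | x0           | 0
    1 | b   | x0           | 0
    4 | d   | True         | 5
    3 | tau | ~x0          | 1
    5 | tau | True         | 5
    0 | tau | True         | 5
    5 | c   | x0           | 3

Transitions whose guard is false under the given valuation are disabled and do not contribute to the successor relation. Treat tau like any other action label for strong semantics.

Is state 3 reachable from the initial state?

Guard filter leaves 7 enabled edge(s).
Layer 0: {0}
Layer 1: {5}  cumulative {0,5}
R = {0,5}

Answer: UNREACHABLE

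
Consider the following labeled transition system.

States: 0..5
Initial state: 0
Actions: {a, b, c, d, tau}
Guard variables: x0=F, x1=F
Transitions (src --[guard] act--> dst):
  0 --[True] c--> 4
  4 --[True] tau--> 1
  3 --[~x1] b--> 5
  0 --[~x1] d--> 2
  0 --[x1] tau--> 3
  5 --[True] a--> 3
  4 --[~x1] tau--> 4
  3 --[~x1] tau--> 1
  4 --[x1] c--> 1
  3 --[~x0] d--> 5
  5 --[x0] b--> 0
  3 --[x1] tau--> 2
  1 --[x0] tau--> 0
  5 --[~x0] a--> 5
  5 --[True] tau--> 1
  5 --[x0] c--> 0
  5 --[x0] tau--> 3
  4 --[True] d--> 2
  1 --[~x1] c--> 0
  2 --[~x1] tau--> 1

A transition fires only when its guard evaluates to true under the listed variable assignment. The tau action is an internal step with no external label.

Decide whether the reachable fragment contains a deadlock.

Answer: DEADLOCK-FREE

Trace:
Reach set: {0,1,2,4}
  0: c→4  d→2  [deg 2]
  1: c→0  [deg 1]
  2: tau→1  [deg 1]
  4: d→2  tau→1  tau→4  [deg 3]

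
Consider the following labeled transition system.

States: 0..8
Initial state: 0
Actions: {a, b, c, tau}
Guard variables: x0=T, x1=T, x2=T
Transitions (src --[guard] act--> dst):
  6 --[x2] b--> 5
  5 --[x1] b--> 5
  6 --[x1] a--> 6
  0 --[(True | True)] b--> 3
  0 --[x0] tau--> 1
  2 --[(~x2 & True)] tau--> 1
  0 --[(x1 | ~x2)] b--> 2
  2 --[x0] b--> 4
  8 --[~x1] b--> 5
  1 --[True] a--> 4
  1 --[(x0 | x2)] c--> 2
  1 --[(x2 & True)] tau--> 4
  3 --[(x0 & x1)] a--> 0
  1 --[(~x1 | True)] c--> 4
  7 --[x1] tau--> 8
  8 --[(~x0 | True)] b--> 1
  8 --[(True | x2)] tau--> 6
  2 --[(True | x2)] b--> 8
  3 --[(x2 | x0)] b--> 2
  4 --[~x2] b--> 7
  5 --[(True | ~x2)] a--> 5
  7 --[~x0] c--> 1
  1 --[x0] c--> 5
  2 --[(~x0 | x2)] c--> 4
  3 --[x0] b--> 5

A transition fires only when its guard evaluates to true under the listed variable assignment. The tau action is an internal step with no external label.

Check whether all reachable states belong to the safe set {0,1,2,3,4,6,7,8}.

Allowed set {0,1,2,3,4,6,7,8}
R = {0,1,2,3,4,5,6,8}
  0: ✓
  1: ✓
  2: ✓
  3: ✓
  4: ✓
  5: ✗ unsafe
  6: ✓
  8: ✓
witness against invariant: b·b → 5

Answer: INVARIANT VIOLATED at state 5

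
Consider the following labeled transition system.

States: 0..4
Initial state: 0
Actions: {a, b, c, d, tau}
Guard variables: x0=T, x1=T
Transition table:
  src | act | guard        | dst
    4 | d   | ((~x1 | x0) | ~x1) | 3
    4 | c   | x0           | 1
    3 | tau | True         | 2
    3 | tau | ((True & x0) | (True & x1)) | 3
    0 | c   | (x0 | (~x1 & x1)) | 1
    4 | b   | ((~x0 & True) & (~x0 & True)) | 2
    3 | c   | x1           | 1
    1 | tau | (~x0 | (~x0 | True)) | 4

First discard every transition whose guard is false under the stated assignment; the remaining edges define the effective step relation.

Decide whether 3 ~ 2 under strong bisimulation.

Answer: NOT BISIMILAR

Working:
Bisimulation quotient by refinement:
  round 0: {{0,1,2,3,4}}
  round 1: {{0},{1},{2},{3},{4}}
stable after 2 split(s): 5 block(s)
[3]={3}  [2]={2}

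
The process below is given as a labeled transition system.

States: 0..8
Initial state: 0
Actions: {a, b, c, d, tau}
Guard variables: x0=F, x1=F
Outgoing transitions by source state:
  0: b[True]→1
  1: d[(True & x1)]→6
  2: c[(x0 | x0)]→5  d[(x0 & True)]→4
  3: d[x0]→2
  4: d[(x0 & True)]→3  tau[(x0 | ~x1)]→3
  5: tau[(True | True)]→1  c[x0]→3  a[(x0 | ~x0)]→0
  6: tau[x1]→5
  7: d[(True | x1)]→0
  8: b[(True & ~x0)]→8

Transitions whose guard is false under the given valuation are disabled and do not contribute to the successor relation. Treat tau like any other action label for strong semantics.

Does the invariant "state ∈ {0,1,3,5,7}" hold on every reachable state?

Inv-set: {0,1,3,5,7}
Reach set: {0,1}
  0: safe
  1: safe

Answer: INVARIANT HOLDS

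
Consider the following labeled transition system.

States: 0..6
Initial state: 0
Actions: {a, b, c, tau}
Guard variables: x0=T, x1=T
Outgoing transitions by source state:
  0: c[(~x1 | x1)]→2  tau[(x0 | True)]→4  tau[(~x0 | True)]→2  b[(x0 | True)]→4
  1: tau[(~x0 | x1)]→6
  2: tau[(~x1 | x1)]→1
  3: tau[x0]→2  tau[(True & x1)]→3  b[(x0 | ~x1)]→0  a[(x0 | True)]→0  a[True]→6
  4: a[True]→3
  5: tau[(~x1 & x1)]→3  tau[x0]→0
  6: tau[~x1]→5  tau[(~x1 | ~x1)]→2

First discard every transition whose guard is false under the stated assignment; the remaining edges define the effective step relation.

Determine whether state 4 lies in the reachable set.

Answer: REACHABLE

Analysis:
After dropping false guards: 13 live edges.
depth 0: {0}
depth 1: {2,4}  total {0,2,4}
depth 2: {1,3}  total {0,1,2,3,4}
depth 3: {6}  total {0,1,2,3,4,6}
Reach set: {0,1,2,3,4,6}
trace reaching 4: tau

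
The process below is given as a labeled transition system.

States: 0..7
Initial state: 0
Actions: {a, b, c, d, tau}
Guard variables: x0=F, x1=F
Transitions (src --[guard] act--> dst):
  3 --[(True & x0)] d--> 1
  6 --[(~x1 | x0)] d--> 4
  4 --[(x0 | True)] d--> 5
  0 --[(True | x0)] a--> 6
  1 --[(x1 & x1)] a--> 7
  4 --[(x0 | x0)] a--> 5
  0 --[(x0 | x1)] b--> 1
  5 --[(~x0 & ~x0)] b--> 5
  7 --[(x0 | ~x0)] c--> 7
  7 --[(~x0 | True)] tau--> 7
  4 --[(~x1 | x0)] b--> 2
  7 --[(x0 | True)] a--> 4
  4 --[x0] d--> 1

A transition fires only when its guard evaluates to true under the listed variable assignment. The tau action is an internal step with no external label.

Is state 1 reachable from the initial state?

Guard filter leaves 8 enabled edge(s).
L0 = {0}
L1 = {6}  cumulative {0,6}
L2 = {4}  cumulative {0,4,6}
L3 = {2,5}  cumulative {0,2,4,5,6}
R = {0,2,4,5,6}

Answer: UNREACHABLE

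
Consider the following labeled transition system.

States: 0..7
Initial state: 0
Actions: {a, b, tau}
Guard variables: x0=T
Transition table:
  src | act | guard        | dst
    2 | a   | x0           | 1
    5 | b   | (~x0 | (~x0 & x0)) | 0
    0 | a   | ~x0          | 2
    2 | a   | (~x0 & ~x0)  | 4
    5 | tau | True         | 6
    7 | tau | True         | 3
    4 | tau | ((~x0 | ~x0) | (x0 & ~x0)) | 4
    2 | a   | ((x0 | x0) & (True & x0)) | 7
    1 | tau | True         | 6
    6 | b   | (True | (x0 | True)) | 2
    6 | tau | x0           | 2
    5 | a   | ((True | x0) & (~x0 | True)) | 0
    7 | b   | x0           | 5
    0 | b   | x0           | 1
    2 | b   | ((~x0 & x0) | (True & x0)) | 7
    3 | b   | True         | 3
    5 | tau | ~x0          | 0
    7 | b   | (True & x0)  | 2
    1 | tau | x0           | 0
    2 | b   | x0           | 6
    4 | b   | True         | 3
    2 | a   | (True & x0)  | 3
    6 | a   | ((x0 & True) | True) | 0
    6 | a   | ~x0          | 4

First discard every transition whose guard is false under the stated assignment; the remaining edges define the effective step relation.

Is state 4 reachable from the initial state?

Guard filter leaves 18 enabled edge(s).
Layer 0: {0}
Layer 1: {1}  total {0,1}
Layer 2: {6}  total {0,1,6}
Layer 3: {2}  total {0,1,2,6}
Layer 4: {3,7}  total {0,1,2,3,6,7}
Layer 5: {5}  total {0,1,2,3,5,6,7}
Reachable = {0,1,2,3,5,6,7}

Answer: UNREACHABLE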